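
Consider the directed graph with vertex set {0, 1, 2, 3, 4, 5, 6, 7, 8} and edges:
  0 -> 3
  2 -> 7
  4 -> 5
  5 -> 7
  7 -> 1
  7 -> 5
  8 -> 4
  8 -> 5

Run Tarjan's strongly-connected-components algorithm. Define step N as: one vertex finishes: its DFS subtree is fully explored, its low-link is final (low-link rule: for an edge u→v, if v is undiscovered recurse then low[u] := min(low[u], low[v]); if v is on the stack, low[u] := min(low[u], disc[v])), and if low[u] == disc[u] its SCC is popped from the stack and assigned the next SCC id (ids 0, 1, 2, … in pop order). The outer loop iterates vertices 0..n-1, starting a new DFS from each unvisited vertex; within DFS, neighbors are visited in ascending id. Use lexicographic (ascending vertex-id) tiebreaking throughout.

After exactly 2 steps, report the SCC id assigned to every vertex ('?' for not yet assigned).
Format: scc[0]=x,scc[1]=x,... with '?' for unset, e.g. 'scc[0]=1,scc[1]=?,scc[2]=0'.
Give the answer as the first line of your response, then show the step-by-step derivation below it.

scc[0]=1,scc[1]=?,scc[2]=?,scc[3]=0,scc[4]=?,scc[5]=?,scc[6]=?,scc[7]=?,scc[8]=?

step 1: low=(low[0]=0,low[1]=?,low[2]=?,low[3]=1,low[4]=?,low[5]=?,low[6]=?,low[7]=?,low[8]=?); scc=(scc[0]=?,scc[1]=?,scc[2]=?,scc[3]=0,scc[4]=?,scc[5]=?,scc[6]=?,scc[7]=?,scc[8]=?)
step 2: low=(low[0]=0,low[1]=?,low[2]=?,low[3]=1,low[4]=?,low[5]=?,low[6]=?,low[7]=?,low[8]=?); scc=(scc[0]=1,scc[1]=?,scc[2]=?,scc[3]=0,scc[4]=?,scc[5]=?,scc[6]=?,scc[7]=?,scc[8]=?)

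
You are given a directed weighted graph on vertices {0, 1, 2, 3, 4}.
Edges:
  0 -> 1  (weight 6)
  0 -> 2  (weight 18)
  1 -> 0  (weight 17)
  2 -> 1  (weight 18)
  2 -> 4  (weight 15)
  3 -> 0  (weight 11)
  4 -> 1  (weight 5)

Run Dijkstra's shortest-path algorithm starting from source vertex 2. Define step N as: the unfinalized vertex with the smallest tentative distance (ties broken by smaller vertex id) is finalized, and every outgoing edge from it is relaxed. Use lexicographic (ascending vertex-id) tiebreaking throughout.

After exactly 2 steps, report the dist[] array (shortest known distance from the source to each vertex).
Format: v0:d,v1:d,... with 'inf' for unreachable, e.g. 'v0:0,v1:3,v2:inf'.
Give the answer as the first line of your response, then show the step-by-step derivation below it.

v0:inf,v1:18,v2:0,v3:inf,v4:15

step 1: dist = v0:inf,v1:18,v2:0,v3:inf,v4:15
step 2: dist = v0:inf,v1:18,v2:0,v3:inf,v4:15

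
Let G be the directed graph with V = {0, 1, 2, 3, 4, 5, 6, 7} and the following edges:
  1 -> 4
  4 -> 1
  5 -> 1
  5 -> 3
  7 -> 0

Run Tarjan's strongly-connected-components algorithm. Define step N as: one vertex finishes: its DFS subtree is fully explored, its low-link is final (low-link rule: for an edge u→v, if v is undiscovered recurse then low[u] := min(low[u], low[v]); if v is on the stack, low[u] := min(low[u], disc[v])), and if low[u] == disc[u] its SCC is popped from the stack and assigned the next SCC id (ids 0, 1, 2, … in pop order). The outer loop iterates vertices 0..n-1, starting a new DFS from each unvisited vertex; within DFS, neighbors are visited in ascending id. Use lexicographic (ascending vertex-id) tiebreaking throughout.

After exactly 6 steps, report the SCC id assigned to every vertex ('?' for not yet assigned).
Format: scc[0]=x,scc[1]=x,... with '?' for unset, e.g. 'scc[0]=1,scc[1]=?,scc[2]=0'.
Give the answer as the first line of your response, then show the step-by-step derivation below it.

scc[0]=0,scc[1]=1,scc[2]=2,scc[3]=3,scc[4]=1,scc[5]=4,scc[6]=?,scc[7]=?

step 1: low=(low[0]=0,low[1]=?,low[2]=?,low[3]=?,low[4]=?,low[5]=?,low[6]=?,low[7]=?); scc=(scc[0]=0,scc[1]=?,scc[2]=?,scc[3]=?,scc[4]=?,scc[5]=?,scc[6]=?,scc[7]=?)
step 2: low=(low[0]=0,low[1]=1,low[2]=?,low[3]=?,low[4]=1,low[5]=?,low[6]=?,low[7]=?); scc=(scc[0]=0,scc[1]=?,scc[2]=?,scc[3]=?,scc[4]=?,scc[5]=?,scc[6]=?,scc[7]=?)
step 3: low=(low[0]=0,low[1]=1,low[2]=?,low[3]=?,low[4]=1,low[5]=?,low[6]=?,low[7]=?); scc=(scc[0]=0,scc[1]=1,scc[2]=?,scc[3]=?,scc[4]=1,scc[5]=?,scc[6]=?,scc[7]=?)
step 4: low=(low[0]=0,low[1]=1,low[2]=3,low[3]=?,low[4]=1,low[5]=?,low[6]=?,low[7]=?); scc=(scc[0]=0,scc[1]=1,scc[2]=2,scc[3]=?,scc[4]=1,scc[5]=?,scc[6]=?,scc[7]=?)
step 5: low=(low[0]=0,low[1]=1,low[2]=3,low[3]=4,low[4]=1,low[5]=?,low[6]=?,low[7]=?); scc=(scc[0]=0,scc[1]=1,scc[2]=2,scc[3]=3,scc[4]=1,scc[5]=?,scc[6]=?,scc[7]=?)
step 6: low=(low[0]=0,low[1]=1,low[2]=3,low[3]=4,low[4]=1,low[5]=5,low[6]=?,low[7]=?); scc=(scc[0]=0,scc[1]=1,scc[2]=2,scc[3]=3,scc[4]=1,scc[5]=4,scc[6]=?,scc[7]=?)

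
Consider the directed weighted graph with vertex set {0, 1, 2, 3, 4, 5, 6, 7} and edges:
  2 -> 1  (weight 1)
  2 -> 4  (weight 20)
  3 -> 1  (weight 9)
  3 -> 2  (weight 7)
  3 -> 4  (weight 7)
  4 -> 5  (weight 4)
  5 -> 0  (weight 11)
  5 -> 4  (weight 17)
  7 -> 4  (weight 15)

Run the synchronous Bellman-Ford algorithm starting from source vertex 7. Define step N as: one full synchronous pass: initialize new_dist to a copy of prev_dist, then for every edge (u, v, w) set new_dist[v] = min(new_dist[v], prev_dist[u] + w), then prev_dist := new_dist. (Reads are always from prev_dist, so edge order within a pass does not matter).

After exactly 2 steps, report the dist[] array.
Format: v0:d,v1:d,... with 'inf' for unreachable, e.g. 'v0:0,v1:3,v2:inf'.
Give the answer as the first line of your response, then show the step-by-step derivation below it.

v0:inf,v1:inf,v2:inf,v3:inf,v4:15,v5:19,v6:inf,v7:0

step 1: dist = v0:inf,v1:inf,v2:inf,v3:inf,v4:15,v5:inf,v6:inf,v7:0
step 2: dist = v0:inf,v1:inf,v2:inf,v3:inf,v4:15,v5:19,v6:inf,v7:0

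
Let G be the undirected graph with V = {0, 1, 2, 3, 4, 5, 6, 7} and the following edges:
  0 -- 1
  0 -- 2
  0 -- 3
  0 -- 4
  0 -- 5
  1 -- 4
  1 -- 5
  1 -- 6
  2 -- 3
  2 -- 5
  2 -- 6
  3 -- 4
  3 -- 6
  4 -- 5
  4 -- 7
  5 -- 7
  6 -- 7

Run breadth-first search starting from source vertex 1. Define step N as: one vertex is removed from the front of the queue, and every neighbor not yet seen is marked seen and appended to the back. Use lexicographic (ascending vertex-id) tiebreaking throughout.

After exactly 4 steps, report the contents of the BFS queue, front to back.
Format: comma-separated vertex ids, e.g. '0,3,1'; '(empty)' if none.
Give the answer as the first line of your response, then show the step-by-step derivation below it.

6,2,3,7

step 1: dequeue 1; queue=[0,4,5,6]; order=1
step 2: dequeue 0; queue=[4,5,6,2,3]; order=1,0
step 3: dequeue 4; queue=[5,6,2,3,7]; order=1,0,4
step 4: dequeue 5; queue=[6,2,3,7]; order=1,0,4,5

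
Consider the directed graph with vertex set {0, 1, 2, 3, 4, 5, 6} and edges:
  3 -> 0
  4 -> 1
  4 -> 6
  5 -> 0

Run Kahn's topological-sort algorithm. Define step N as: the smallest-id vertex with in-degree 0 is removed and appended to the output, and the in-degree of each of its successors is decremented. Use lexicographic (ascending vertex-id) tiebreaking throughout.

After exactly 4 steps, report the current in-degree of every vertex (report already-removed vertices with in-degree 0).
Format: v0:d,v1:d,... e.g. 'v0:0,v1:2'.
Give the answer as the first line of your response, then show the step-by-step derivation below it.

v0:1,v1:0,v2:0,v3:0,v4:0,v5:0,v6:0

step 1: output 2; order=[2]; indeg=(2,1,0,0,0,0,1)
step 2: output 3; order=[2,3]; indeg=(1,1,0,0,0,0,1)
step 3: output 4; order=[2,3,4]; indeg=(1,0,0,0,0,0,0)
step 4: output 1; order=[2,3,4,1]; indeg=(1,0,0,0,0,0,0)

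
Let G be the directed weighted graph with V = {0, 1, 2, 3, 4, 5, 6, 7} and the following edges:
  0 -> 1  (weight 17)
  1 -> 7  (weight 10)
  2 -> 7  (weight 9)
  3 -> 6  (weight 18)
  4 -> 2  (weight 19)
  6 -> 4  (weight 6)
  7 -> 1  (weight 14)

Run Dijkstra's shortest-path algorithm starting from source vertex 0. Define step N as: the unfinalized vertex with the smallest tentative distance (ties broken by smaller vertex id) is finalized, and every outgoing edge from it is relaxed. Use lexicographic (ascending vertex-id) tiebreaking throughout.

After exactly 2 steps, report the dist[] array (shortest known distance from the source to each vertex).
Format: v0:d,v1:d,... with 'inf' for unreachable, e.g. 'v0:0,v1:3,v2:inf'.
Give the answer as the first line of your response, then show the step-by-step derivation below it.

v0:0,v1:17,v2:inf,v3:inf,v4:inf,v5:inf,v6:inf,v7:27

step 1: dist = v0:0,v1:17,v2:inf,v3:inf,v4:inf,v5:inf,v6:inf,v7:inf
step 2: dist = v0:0,v1:17,v2:inf,v3:inf,v4:inf,v5:inf,v6:inf,v7:27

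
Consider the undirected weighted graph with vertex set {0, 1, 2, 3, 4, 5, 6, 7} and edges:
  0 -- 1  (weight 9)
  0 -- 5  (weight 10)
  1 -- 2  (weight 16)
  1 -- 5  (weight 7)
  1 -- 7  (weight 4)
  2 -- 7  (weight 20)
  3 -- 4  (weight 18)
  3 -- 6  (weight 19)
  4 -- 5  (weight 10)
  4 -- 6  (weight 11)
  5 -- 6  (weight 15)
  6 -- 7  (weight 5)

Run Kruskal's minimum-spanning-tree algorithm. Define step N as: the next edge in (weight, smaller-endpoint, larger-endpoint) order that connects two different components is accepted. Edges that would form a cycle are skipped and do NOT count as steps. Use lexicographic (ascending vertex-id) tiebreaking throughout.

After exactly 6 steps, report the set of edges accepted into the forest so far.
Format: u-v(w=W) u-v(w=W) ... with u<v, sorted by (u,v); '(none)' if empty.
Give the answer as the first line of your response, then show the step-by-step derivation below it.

0-1(w=9) 1-2(w=16) 1-5(w=7) 1-7(w=4) 4-5(w=10) 6-7(w=5)

step 1: add edge 1-7 (w=4); MST = {1-7(w=4)}
step 2: add edge 6-7 (w=5); MST = {1-7(w=4) 6-7(w=5)}
step 3: add edge 1-5 (w=7); MST = {1-5(w=7) 1-7(w=4) 6-7(w=5)}
step 4: add edge 0-1 (w=9); MST = {0-1(w=9) 1-5(w=7) 1-7(w=4) 6-7(w=5)}
step 5: add edge 4-5 (w=10); MST = {0-1(w=9) 1-5(w=7) 1-7(w=4) 4-5(w=10) 6-7(w=5)}
step 6: add edge 1-2 (w=16); MST = {0-1(w=9) 1-2(w=16) 1-5(w=7) 1-7(w=4) 4-5(w=10) 6-7(w=5)}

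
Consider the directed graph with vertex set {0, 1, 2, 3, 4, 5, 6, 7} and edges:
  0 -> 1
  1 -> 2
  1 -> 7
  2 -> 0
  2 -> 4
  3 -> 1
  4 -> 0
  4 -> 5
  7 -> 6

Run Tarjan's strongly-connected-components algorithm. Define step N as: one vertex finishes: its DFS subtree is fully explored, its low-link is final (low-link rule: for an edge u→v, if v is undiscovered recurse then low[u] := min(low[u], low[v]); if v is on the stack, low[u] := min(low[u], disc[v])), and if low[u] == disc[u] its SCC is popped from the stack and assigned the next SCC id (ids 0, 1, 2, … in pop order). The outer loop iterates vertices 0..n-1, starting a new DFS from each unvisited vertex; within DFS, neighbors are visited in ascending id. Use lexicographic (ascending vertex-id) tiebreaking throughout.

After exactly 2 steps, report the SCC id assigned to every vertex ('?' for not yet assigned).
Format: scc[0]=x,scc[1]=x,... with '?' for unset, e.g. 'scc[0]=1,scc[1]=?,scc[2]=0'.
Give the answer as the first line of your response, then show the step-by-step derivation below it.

scc[0]=?,scc[1]=?,scc[2]=?,scc[3]=?,scc[4]=?,scc[5]=0,scc[6]=?,scc[7]=?

step 1: low=(low[0]=0,low[1]=1,low[2]=0,low[3]=?,low[4]=0,low[5]=4,low[6]=?,low[7]=?); scc=(scc[0]=?,scc[1]=?,scc[2]=?,scc[3]=?,scc[4]=?,scc[5]=0,scc[6]=?,scc[7]=?)
step 2: low=(low[0]=0,low[1]=1,low[2]=0,low[3]=?,low[4]=0,low[5]=4,low[6]=?,low[7]=?); scc=(scc[0]=?,scc[1]=?,scc[2]=?,scc[3]=?,scc[4]=?,scc[5]=0,scc[6]=?,scc[7]=?)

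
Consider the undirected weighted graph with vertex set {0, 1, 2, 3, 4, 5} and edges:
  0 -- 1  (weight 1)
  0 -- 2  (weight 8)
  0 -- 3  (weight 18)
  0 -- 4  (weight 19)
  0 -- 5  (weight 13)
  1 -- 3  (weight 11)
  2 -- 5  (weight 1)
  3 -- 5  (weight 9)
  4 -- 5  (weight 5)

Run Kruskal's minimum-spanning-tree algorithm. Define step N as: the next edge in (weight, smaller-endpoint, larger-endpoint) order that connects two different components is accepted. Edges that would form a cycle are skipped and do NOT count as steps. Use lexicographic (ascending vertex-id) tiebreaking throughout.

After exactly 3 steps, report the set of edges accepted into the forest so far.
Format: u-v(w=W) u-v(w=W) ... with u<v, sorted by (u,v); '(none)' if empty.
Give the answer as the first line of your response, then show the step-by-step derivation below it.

0-1(w=1) 2-5(w=1) 4-5(w=5)

step 1: add edge 0-1 (w=1); MST = {0-1(w=1)}
step 2: add edge 2-5 (w=1); MST = {0-1(w=1) 2-5(w=1)}
step 3: add edge 4-5 (w=5); MST = {0-1(w=1) 2-5(w=1) 4-5(w=5)}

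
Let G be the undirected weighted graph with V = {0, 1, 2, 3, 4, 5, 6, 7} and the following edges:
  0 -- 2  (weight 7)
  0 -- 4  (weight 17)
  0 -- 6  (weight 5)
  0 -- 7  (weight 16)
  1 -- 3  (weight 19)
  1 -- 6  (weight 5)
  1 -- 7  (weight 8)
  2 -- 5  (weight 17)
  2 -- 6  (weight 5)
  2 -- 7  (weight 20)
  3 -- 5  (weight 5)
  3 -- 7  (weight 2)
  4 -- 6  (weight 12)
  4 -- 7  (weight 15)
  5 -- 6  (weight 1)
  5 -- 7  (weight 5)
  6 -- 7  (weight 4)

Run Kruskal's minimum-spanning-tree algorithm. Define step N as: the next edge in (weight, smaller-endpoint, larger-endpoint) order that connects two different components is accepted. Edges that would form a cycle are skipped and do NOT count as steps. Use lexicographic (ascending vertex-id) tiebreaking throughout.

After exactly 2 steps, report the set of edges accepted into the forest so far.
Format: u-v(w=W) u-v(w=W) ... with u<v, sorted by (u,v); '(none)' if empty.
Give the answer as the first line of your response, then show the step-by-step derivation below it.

3-7(w=2) 5-6(w=1)

step 1: add edge 5-6 (w=1); MST = {5-6(w=1)}
step 2: add edge 3-7 (w=2); MST = {3-7(w=2) 5-6(w=1)}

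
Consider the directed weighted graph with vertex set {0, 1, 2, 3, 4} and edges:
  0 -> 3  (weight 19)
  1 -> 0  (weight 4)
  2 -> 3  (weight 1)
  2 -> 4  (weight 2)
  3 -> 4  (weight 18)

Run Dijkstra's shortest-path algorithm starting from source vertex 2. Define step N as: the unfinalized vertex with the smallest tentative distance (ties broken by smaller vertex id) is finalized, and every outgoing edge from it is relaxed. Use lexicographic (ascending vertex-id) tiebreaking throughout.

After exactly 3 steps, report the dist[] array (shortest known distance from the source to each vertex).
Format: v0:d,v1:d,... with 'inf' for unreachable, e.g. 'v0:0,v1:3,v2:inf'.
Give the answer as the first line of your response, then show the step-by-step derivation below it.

v0:inf,v1:inf,v2:0,v3:1,v4:2

step 1: dist = v0:inf,v1:inf,v2:0,v3:1,v4:2
step 2: dist = v0:inf,v1:inf,v2:0,v3:1,v4:2
step 3: dist = v0:inf,v1:inf,v2:0,v3:1,v4:2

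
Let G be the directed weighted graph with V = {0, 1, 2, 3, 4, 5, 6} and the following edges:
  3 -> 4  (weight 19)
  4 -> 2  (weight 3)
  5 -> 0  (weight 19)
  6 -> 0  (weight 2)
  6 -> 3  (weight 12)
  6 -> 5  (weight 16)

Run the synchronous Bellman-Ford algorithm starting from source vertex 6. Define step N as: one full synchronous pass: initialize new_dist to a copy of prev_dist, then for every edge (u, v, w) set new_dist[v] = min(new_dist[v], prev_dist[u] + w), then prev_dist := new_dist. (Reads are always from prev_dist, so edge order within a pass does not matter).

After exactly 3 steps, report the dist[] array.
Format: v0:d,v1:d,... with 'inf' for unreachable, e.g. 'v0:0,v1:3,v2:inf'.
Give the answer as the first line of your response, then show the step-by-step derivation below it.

v0:2,v1:inf,v2:34,v3:12,v4:31,v5:16,v6:0

step 1: dist = v0:2,v1:inf,v2:inf,v3:12,v4:inf,v5:16,v6:0
step 2: dist = v0:2,v1:inf,v2:inf,v3:12,v4:31,v5:16,v6:0
step 3: dist = v0:2,v1:inf,v2:34,v3:12,v4:31,v5:16,v6:0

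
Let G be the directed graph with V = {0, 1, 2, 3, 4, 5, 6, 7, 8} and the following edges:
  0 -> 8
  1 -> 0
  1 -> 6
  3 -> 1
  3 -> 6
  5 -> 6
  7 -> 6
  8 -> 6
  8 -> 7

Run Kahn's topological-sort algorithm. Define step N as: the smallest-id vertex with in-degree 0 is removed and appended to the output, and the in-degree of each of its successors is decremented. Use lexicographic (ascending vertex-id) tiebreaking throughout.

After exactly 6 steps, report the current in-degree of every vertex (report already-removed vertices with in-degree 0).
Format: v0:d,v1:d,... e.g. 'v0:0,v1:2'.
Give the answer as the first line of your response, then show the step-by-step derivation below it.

v0:0,v1:0,v2:0,v3:0,v4:0,v5:0,v6:2,v7:1,v8:0

step 1: output 2; order=[2]; indeg=(1,1,0,0,0,0,5,1,1)
step 2: output 3; order=[2,3]; indeg=(1,0,0,0,0,0,4,1,1)
step 3: output 1; order=[2,3,1]; indeg=(0,0,0,0,0,0,3,1,1)
step 4: output 0; order=[2,3,1,0]; indeg=(0,0,0,0,0,0,3,1,0)
step 5: output 4; order=[2,3,1,0,4]; indeg=(0,0,0,0,0,0,3,1,0)
step 6: output 5; order=[2,3,1,0,4,5]; indeg=(0,0,0,0,0,0,2,1,0)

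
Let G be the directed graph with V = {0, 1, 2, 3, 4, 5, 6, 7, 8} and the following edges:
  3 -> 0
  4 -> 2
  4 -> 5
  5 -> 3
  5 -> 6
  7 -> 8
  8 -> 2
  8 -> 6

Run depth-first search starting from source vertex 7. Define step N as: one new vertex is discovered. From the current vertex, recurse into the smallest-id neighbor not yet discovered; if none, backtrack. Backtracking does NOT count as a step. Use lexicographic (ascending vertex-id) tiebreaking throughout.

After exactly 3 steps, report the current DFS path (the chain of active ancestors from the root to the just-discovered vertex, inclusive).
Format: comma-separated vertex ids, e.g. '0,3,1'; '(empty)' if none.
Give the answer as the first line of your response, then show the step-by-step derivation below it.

7,8,2

step 1: discover 7; path=7; order=7
step 2: discover 8; path=7>8; order=7,8
step 3: discover 2; path=7>8>2; order=7,8,2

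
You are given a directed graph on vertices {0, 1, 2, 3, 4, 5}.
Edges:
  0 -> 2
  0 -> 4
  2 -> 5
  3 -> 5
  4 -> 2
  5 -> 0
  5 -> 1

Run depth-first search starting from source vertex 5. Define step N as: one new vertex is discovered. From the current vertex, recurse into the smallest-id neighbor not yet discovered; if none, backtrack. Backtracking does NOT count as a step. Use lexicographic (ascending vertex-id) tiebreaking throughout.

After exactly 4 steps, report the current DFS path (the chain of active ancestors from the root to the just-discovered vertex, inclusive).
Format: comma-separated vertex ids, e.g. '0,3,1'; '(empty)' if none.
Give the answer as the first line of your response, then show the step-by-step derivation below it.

5,0,4

step 1: discover 5; path=5; order=5
step 2: discover 0; path=5>0; order=5,0
step 3: discover 2; path=5>0>2; order=5,0,2
step 4: discover 4; path=5>0>4; order=5,0,2,4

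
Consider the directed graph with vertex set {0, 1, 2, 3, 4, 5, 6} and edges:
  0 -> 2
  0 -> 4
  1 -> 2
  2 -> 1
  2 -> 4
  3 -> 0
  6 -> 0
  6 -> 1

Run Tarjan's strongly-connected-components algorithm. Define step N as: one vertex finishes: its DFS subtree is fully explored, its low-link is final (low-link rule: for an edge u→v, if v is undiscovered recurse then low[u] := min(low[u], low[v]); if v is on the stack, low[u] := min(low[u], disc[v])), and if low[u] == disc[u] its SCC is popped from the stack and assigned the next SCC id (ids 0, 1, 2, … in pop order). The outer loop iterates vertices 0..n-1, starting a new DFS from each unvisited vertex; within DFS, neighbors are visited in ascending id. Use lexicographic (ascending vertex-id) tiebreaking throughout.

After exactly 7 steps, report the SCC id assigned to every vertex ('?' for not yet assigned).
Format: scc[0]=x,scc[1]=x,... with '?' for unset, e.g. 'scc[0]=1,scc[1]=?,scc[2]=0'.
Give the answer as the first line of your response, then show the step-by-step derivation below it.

scc[0]=2,scc[1]=1,scc[2]=1,scc[3]=3,scc[4]=0,scc[5]=4,scc[6]=5

step 1: low=(low[0]=0,low[1]=1,low[2]=1,low[3]=?,low[4]=?,low[5]=?,low[6]=?); scc=(scc[0]=?,scc[1]=?,scc[2]=?,scc[3]=?,scc[4]=?,scc[5]=?,scc[6]=?)
step 2: low=(low[0]=0,low[1]=1,low[2]=1,low[3]=?,low[4]=3,low[5]=?,low[6]=?); scc=(scc[0]=?,scc[1]=?,scc[2]=?,scc[3]=?,scc[4]=0,scc[5]=?,scc[6]=?)
step 3: low=(low[0]=0,low[1]=1,low[2]=1,low[3]=?,low[4]=3,low[5]=?,low[6]=?); scc=(scc[0]=?,scc[1]=1,scc[2]=1,scc[3]=?,scc[4]=0,scc[5]=?,scc[6]=?)
step 4: low=(low[0]=0,low[1]=1,low[2]=1,low[3]=?,low[4]=3,low[5]=?,low[6]=?); scc=(scc[0]=2,scc[1]=1,scc[2]=1,scc[3]=?,scc[4]=0,scc[5]=?,scc[6]=?)
step 5: low=(low[0]=0,low[1]=1,low[2]=1,low[3]=4,low[4]=3,low[5]=?,low[6]=?); scc=(scc[0]=2,scc[1]=1,scc[2]=1,scc[3]=3,scc[4]=0,scc[5]=?,scc[6]=?)
step 6: low=(low[0]=0,low[1]=1,low[2]=1,low[3]=4,low[4]=3,low[5]=5,low[6]=?); scc=(scc[0]=2,scc[1]=1,scc[2]=1,scc[3]=3,scc[4]=0,scc[5]=4,scc[6]=?)
step 7: low=(low[0]=0,low[1]=1,low[2]=1,low[3]=4,low[4]=3,low[5]=5,low[6]=6); scc=(scc[0]=2,scc[1]=1,scc[2]=1,scc[3]=3,scc[4]=0,scc[5]=4,scc[6]=5)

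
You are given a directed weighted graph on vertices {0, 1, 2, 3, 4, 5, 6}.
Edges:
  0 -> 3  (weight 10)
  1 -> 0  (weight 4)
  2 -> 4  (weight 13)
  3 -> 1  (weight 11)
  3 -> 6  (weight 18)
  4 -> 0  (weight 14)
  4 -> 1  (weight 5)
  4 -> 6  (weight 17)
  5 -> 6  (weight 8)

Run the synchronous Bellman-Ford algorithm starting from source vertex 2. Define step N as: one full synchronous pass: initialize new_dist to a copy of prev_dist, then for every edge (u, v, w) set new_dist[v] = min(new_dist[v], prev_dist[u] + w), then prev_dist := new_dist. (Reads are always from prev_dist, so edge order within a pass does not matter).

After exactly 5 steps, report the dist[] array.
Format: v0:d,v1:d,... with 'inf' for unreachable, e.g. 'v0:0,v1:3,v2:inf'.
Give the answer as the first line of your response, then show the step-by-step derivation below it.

v0:22,v1:18,v2:0,v3:32,v4:13,v5:inf,v6:30

step 1: dist = v0:inf,v1:inf,v2:0,v3:inf,v4:13,v5:inf,v6:inf
step 2: dist = v0:27,v1:18,v2:0,v3:inf,v4:13,v5:inf,v6:30
step 3: dist = v0:22,v1:18,v2:0,v3:37,v4:13,v5:inf,v6:30
step 4: dist = v0:22,v1:18,v2:0,v3:32,v4:13,v5:inf,v6:30
step 5: dist = v0:22,v1:18,v2:0,v3:32,v4:13,v5:inf,v6:30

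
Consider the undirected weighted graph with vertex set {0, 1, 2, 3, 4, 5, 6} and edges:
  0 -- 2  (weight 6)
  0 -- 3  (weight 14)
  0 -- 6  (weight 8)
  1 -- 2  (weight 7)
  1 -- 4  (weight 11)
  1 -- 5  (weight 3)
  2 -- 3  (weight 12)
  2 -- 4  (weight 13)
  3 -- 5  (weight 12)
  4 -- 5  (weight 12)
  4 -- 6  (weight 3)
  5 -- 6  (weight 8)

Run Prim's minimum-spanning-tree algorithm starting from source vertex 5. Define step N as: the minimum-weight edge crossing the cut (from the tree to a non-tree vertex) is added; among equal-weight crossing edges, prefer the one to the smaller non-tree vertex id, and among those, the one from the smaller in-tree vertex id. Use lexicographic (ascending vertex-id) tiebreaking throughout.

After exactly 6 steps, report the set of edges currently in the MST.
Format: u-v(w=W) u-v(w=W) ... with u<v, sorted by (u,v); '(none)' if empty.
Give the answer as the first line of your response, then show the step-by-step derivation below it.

0-2(w=6) 0-6(w=8) 1-2(w=7) 1-5(w=3) 2-3(w=12) 4-6(w=3)

step 1: add edge 1-5 (w=3); MST = {1-5(w=3)}
step 2: add edge 1-2 (w=7); MST = {1-2(w=7) 1-5(w=3)}
step 3: add edge 0-2 (w=6); MST = {0-2(w=6) 1-2(w=7) 1-5(w=3)}
step 4: add edge 0-6 (w=8); MST = {0-2(w=6) 0-6(w=8) 1-2(w=7) 1-5(w=3)}
step 5: add edge 4-6 (w=3); MST = {0-2(w=6) 0-6(w=8) 1-2(w=7) 1-5(w=3) 4-6(w=3)}
step 6: add edge 2-3 (w=12); MST = {0-2(w=6) 0-6(w=8) 1-2(w=7) 1-5(w=3) 2-3(w=12) 4-6(w=3)}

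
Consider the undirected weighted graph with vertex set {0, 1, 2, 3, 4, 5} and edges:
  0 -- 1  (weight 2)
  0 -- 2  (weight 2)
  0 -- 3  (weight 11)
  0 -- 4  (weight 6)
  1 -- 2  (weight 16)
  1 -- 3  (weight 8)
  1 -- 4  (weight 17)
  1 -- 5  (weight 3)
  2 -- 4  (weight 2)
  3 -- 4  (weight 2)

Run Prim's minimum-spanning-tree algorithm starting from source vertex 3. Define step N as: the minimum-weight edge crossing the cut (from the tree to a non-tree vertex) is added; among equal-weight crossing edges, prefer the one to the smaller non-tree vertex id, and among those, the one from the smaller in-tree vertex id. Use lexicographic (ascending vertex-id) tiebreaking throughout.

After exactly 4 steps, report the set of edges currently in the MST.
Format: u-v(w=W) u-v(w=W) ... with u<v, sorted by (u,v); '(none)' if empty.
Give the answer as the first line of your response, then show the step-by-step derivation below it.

0-1(w=2) 0-2(w=2) 2-4(w=2) 3-4(w=2)

step 1: add edge 3-4 (w=2); MST = {3-4(w=2)}
step 2: add edge 2-4 (w=2); MST = {2-4(w=2) 3-4(w=2)}
step 3: add edge 0-2 (w=2); MST = {0-2(w=2) 2-4(w=2) 3-4(w=2)}
step 4: add edge 0-1 (w=2); MST = {0-1(w=2) 0-2(w=2) 2-4(w=2) 3-4(w=2)}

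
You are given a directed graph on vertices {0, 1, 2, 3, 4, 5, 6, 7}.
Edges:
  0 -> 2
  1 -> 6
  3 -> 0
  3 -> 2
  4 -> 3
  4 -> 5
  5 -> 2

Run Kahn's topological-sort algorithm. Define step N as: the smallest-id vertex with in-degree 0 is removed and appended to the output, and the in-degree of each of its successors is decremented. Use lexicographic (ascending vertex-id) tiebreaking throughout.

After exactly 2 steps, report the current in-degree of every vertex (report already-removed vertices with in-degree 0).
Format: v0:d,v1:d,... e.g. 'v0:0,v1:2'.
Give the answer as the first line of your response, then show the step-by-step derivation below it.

v0:1,v1:0,v2:3,v3:0,v4:0,v5:0,v6:0,v7:0

step 1: output 1; order=[1]; indeg=(1,0,3,1,0,1,0,0)
step 2: output 4; order=[1,4]; indeg=(1,0,3,0,0,0,0,0)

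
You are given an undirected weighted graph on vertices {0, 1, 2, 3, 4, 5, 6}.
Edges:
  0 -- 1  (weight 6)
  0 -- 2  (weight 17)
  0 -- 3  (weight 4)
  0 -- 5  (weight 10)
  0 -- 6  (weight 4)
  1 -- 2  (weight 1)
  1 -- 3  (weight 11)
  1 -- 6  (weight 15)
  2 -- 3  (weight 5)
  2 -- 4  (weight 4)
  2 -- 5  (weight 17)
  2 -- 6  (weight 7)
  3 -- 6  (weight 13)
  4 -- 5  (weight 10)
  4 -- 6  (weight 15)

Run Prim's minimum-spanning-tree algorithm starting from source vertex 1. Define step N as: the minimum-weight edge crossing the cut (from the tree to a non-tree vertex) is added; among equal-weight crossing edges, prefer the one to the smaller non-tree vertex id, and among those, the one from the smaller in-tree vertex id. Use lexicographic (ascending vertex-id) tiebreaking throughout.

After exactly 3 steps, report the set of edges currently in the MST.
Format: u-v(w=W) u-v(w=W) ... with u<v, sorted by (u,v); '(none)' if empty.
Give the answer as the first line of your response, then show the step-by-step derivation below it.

1-2(w=1) 2-3(w=5) 2-4(w=4)

step 1: add edge 1-2 (w=1); MST = {1-2(w=1)}
step 2: add edge 2-4 (w=4); MST = {1-2(w=1) 2-4(w=4)}
step 3: add edge 2-3 (w=5); MST = {1-2(w=1) 2-3(w=5) 2-4(w=4)}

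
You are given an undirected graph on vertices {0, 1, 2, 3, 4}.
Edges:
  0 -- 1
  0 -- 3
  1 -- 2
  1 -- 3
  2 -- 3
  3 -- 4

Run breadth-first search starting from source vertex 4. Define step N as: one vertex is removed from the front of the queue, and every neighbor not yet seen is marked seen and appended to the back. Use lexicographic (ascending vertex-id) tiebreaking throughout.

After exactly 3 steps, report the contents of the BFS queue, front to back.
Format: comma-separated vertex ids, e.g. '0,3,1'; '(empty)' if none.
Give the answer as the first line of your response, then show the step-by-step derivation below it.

1,2

step 1: dequeue 4; queue=[3]; order=4
step 2: dequeue 3; queue=[0,1,2]; order=4,3
step 3: dequeue 0; queue=[1,2]; order=4,3,0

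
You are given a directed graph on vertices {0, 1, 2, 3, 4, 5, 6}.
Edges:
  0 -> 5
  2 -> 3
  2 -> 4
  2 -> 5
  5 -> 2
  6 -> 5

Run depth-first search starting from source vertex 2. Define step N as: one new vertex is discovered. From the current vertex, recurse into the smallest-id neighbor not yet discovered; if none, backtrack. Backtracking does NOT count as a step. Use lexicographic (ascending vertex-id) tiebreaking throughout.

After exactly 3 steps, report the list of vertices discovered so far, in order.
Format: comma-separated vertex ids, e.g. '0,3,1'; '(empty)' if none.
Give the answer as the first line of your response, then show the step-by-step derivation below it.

2,3,4

step 1: discover 2; path=2; order=2
step 2: discover 3; path=2>3; order=2,3
step 3: discover 4; path=2>4; order=2,3,4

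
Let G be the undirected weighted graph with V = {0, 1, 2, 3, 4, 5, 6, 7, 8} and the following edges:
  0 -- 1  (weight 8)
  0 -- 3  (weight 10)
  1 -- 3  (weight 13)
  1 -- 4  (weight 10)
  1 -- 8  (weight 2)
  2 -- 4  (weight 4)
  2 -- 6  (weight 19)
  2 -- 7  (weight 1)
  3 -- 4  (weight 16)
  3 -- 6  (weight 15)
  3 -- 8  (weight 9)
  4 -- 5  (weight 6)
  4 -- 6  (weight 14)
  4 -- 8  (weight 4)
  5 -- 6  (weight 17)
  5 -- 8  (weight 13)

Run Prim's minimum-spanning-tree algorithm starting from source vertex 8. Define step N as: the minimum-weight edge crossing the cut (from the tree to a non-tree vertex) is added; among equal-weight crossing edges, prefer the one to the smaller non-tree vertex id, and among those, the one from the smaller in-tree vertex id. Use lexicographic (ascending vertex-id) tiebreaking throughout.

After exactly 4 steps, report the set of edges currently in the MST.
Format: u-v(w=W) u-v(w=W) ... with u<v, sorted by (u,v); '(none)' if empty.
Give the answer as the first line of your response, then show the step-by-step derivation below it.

1-8(w=2) 2-4(w=4) 2-7(w=1) 4-8(w=4)

step 1: add edge 1-8 (w=2); MST = {1-8(w=2)}
step 2: add edge 4-8 (w=4); MST = {1-8(w=2) 4-8(w=4)}
step 3: add edge 2-4 (w=4); MST = {1-8(w=2) 2-4(w=4) 4-8(w=4)}
step 4: add edge 2-7 (w=1); MST = {1-8(w=2) 2-4(w=4) 2-7(w=1) 4-8(w=4)}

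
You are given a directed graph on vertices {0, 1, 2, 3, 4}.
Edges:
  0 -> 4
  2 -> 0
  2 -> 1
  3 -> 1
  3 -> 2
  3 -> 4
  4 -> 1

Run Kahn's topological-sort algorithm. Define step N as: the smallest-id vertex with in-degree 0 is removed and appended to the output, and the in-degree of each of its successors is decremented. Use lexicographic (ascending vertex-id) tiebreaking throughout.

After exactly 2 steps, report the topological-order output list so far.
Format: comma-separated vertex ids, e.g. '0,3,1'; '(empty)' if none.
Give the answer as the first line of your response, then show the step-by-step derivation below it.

3,2

step 1: output 3; order=[3]; indeg=(1,2,0,0,1)
step 2: output 2; order=[3,2]; indeg=(0,1,0,0,1)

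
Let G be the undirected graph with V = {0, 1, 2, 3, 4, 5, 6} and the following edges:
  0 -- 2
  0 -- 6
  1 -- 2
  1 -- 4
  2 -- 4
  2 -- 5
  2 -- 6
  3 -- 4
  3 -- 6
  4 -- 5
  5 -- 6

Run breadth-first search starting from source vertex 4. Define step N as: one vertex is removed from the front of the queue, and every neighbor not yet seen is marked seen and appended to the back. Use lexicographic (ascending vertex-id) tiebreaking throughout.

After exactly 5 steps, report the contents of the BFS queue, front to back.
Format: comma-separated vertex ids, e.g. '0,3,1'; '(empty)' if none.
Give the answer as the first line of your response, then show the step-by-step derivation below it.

0,6

step 1: dequeue 4; queue=[1,2,3,5]; order=4
step 2: dequeue 1; queue=[2,3,5]; order=4,1
step 3: dequeue 2; queue=[3,5,0,6]; order=4,1,2
step 4: dequeue 3; queue=[5,0,6]; order=4,1,2,3
step 5: dequeue 5; queue=[0,6]; order=4,1,2,3,5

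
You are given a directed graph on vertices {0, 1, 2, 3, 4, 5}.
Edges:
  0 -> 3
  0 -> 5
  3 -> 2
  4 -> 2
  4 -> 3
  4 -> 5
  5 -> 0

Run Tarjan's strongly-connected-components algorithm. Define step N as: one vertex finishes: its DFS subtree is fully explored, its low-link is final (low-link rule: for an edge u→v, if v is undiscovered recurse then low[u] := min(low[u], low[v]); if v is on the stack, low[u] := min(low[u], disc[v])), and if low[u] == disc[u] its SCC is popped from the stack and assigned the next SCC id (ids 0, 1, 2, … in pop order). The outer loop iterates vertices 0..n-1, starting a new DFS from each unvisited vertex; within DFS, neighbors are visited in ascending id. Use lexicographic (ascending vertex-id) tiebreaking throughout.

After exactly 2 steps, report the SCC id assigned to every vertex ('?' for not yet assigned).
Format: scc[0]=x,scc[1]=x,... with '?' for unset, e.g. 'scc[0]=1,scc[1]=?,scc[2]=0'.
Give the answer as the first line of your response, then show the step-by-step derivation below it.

scc[0]=?,scc[1]=?,scc[2]=0,scc[3]=1,scc[4]=?,scc[5]=?

step 1: low=(low[0]=0,low[1]=?,low[2]=2,low[3]=1,low[4]=?,low[5]=?); scc=(scc[0]=?,scc[1]=?,scc[2]=0,scc[3]=?,scc[4]=?,scc[5]=?)
step 2: low=(low[0]=0,low[1]=?,low[2]=2,low[3]=1,low[4]=?,low[5]=?); scc=(scc[0]=?,scc[1]=?,scc[2]=0,scc[3]=1,scc[4]=?,scc[5]=?)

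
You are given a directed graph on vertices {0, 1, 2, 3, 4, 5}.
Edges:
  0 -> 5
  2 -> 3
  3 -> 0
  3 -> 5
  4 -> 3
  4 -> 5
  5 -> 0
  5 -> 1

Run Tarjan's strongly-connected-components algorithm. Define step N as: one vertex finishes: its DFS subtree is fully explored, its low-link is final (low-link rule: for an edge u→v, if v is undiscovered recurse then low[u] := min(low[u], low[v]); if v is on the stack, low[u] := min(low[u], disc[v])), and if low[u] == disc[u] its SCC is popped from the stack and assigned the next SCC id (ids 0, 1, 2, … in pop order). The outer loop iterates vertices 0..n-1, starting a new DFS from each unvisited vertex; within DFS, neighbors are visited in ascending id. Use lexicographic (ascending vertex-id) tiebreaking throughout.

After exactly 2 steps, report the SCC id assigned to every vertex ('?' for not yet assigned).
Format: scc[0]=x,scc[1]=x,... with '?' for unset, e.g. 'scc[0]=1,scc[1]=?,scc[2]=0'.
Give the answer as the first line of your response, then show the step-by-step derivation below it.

scc[0]=?,scc[1]=0,scc[2]=?,scc[3]=?,scc[4]=?,scc[5]=?

step 1: low=(low[0]=0,low[1]=2,low[2]=?,low[3]=?,low[4]=?,low[5]=0); scc=(scc[0]=?,scc[1]=0,scc[2]=?,scc[3]=?,scc[4]=?,scc[5]=?)
step 2: low=(low[0]=0,low[1]=2,low[2]=?,low[3]=?,low[4]=?,low[5]=0); scc=(scc[0]=?,scc[1]=0,scc[2]=?,scc[3]=?,scc[4]=?,scc[5]=?)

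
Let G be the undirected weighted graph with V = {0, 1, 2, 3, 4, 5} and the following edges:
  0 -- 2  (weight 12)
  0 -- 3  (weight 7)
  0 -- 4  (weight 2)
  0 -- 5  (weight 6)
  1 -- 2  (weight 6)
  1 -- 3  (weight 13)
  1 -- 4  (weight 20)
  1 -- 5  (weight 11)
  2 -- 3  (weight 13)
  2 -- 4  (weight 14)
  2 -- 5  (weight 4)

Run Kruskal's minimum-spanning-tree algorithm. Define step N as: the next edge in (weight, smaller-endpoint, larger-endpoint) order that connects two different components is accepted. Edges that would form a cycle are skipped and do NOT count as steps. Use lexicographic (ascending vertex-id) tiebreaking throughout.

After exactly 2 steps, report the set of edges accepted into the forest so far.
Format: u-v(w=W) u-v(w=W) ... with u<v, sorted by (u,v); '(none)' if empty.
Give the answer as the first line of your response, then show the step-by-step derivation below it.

0-4(w=2) 2-5(w=4)

step 1: add edge 0-4 (w=2); MST = {0-4(w=2)}
step 2: add edge 2-5 (w=4); MST = {0-4(w=2) 2-5(w=4)}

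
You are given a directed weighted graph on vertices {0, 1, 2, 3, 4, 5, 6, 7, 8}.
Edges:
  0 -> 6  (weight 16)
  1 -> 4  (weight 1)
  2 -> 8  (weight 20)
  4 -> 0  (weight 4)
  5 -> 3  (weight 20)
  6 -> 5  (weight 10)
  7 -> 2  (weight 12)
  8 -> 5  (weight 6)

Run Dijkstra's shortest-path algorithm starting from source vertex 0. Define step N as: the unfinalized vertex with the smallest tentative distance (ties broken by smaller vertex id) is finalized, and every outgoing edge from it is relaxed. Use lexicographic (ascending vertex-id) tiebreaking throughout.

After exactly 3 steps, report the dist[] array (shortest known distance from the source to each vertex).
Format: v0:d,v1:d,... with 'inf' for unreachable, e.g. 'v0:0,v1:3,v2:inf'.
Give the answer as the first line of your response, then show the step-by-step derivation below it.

v0:0,v1:inf,v2:inf,v3:46,v4:inf,v5:26,v6:16,v7:inf,v8:inf

step 1: dist = v0:0,v1:inf,v2:inf,v3:inf,v4:inf,v5:inf,v6:16,v7:inf,v8:inf
step 2: dist = v0:0,v1:inf,v2:inf,v3:inf,v4:inf,v5:26,v6:16,v7:inf,v8:inf
step 3: dist = v0:0,v1:inf,v2:inf,v3:46,v4:inf,v5:26,v6:16,v7:inf,v8:inf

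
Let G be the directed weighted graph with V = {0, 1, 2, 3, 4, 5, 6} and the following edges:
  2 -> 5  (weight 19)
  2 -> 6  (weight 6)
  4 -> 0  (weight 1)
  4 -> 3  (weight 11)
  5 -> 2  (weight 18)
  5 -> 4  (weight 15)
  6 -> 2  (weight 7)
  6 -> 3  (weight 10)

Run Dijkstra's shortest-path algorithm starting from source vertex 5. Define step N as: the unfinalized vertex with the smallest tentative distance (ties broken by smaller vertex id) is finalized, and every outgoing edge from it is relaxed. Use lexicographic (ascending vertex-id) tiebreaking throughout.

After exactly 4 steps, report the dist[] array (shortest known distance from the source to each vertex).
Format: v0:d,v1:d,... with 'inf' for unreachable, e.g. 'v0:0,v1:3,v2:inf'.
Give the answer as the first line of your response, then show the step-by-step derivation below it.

v0:16,v1:inf,v2:18,v3:26,v4:15,v5:0,v6:24

step 1: dist = v0:inf,v1:inf,v2:18,v3:inf,v4:15,v5:0,v6:inf
step 2: dist = v0:16,v1:inf,v2:18,v3:26,v4:15,v5:0,v6:inf
step 3: dist = v0:16,v1:inf,v2:18,v3:26,v4:15,v5:0,v6:inf
step 4: dist = v0:16,v1:inf,v2:18,v3:26,v4:15,v5:0,v6:24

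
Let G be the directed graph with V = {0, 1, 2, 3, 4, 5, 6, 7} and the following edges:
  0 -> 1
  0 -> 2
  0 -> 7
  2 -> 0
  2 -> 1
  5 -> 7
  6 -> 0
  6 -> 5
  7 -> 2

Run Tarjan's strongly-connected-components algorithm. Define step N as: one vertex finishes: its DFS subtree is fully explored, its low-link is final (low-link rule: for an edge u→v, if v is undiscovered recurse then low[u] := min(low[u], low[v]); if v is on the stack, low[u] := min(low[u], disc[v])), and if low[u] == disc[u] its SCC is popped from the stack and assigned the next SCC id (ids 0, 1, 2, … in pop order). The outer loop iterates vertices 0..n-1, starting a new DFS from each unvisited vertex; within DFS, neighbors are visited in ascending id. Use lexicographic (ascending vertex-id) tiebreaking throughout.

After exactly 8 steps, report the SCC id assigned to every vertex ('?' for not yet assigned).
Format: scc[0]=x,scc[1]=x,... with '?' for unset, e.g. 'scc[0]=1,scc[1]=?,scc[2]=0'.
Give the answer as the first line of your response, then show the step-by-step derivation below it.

scc[0]=1,scc[1]=0,scc[2]=1,scc[3]=2,scc[4]=3,scc[5]=4,scc[6]=5,scc[7]=1

step 1: low=(low[0]=0,low[1]=1,low[2]=?,low[3]=?,low[4]=?,low[5]=?,low[6]=?,low[7]=?); scc=(scc[0]=?,scc[1]=0,scc[2]=?,scc[3]=?,scc[4]=?,scc[5]=?,scc[6]=?,scc[7]=?)
step 2: low=(low[0]=0,low[1]=1,low[2]=0,low[3]=?,low[4]=?,low[5]=?,low[6]=?,low[7]=?); scc=(scc[0]=?,scc[1]=0,scc[2]=?,scc[3]=?,scc[4]=?,scc[5]=?,scc[6]=?,scc[7]=?)
step 3: low=(low[0]=0,low[1]=1,low[2]=0,low[3]=?,low[4]=?,low[5]=?,low[6]=?,low[7]=2); scc=(scc[0]=?,scc[1]=0,scc[2]=?,scc[3]=?,scc[4]=?,scc[5]=?,scc[6]=?,scc[7]=?)
step 4: low=(low[0]=0,low[1]=1,low[2]=0,low[3]=?,low[4]=?,low[5]=?,low[6]=?,low[7]=2); scc=(scc[0]=1,scc[1]=0,scc[2]=1,scc[3]=?,scc[4]=?,scc[5]=?,scc[6]=?,scc[7]=1)
step 5: low=(low[0]=0,low[1]=1,low[2]=0,low[3]=4,low[4]=?,low[5]=?,low[6]=?,low[7]=2); scc=(scc[0]=1,scc[1]=0,scc[2]=1,scc[3]=2,scc[4]=?,scc[5]=?,scc[6]=?,scc[7]=1)
step 6: low=(low[0]=0,low[1]=1,low[2]=0,low[3]=4,low[4]=5,low[5]=?,low[6]=?,low[7]=2); scc=(scc[0]=1,scc[1]=0,scc[2]=1,scc[3]=2,scc[4]=3,scc[5]=?,scc[6]=?,scc[7]=1)
step 7: low=(low[0]=0,low[1]=1,low[2]=0,low[3]=4,low[4]=5,low[5]=6,low[6]=?,low[7]=2); scc=(scc[0]=1,scc[1]=0,scc[2]=1,scc[3]=2,scc[4]=3,scc[5]=4,scc[6]=?,scc[7]=1)
step 8: low=(low[0]=0,low[1]=1,low[2]=0,low[3]=4,low[4]=5,low[5]=6,low[6]=7,low[7]=2); scc=(scc[0]=1,scc[1]=0,scc[2]=1,scc[3]=2,scc[4]=3,scc[5]=4,scc[6]=5,scc[7]=1)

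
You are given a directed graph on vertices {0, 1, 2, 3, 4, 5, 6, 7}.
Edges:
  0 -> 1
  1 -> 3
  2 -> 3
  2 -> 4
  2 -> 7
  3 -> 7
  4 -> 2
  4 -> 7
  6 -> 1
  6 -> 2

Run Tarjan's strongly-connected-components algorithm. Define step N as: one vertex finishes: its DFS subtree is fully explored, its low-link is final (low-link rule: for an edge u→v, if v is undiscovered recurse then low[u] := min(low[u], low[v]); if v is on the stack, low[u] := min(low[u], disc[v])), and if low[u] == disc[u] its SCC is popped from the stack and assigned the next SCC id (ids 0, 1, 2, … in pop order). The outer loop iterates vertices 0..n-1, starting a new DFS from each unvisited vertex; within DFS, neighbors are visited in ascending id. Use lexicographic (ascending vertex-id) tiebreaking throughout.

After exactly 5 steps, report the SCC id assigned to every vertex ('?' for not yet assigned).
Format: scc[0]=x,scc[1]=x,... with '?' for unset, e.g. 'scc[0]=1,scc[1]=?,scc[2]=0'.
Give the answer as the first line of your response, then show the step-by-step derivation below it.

scc[0]=3,scc[1]=2,scc[2]=?,scc[3]=1,scc[4]=?,scc[5]=?,scc[6]=?,scc[7]=0

step 1: low=(low[0]=0,low[1]=1,low[2]=?,low[3]=2,low[4]=?,low[5]=?,low[6]=?,low[7]=3); scc=(scc[0]=?,scc[1]=?,scc[2]=?,scc[3]=?,scc[4]=?,scc[5]=?,scc[6]=?,scc[7]=0)
step 2: low=(low[0]=0,low[1]=1,low[2]=?,low[3]=2,low[4]=?,low[5]=?,low[6]=?,low[7]=3); scc=(scc[0]=?,scc[1]=?,scc[2]=?,scc[3]=1,scc[4]=?,scc[5]=?,scc[6]=?,scc[7]=0)
step 3: low=(low[0]=0,low[1]=1,low[2]=?,low[3]=2,low[4]=?,low[5]=?,low[6]=?,low[7]=3); scc=(scc[0]=?,scc[1]=2,scc[2]=?,scc[3]=1,scc[4]=?,scc[5]=?,scc[6]=?,scc[7]=0)
step 4: low=(low[0]=0,low[1]=1,low[2]=?,low[3]=2,low[4]=?,low[5]=?,low[6]=?,low[7]=3); scc=(scc[0]=3,scc[1]=2,scc[2]=?,scc[3]=1,scc[4]=?,scc[5]=?,scc[6]=?,scc[7]=0)
step 5: low=(low[0]=0,low[1]=1,low[2]=4,low[3]=2,low[4]=4,low[5]=?,low[6]=?,low[7]=3); scc=(scc[0]=3,scc[1]=2,scc[2]=?,scc[3]=1,scc[4]=?,scc[5]=?,scc[6]=?,scc[7]=0)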